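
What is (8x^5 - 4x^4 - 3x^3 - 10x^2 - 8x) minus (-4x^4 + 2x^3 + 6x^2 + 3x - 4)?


Distribute the minus sign:
  (8x^5 - 4x^4 - 3x^3 - 10x^2 - 8x)
- (-4x^4 + 2x^3 + 6x^2 + 3x - 4)
Negate second polynomial: 4x^4 - 2x^3 - 6x^2 - 3x + 4
Add: 8x^5 - 5x^3 - 16x^2 - 11x + 4


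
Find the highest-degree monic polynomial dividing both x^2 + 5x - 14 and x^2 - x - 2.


Factor each:
  x^2 + 5x - 14 = (x - 2)(x + 7)
  x^2 - x - 2 = (x - 2)(x + 1)
Common monic factor: x - 2


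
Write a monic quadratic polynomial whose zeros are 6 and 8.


p(x) = (x - 6)(x - 8)
Expand: x^2 - 14x + 48


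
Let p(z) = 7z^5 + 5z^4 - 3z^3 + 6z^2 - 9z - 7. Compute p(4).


Using direct substitution:
  7 * (4)^5 = 7168
  5 * (4)^4 = 1280
  -3 * (4)^3 = -192
  6 * (4)^2 = 96
  -9 * (4)^1 = -36
  constant: -7
Sum = 7168 + 1280 - 192 + 96 - 36 - 7 = 8309


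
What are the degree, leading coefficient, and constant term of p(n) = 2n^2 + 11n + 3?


Highest power of n is 2, with coefficient 2. Constant term is 3.
Degree = 2, leading coefficient = 2, constant term = 3


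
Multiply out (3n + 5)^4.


Expand (3n + 5)^4 by repeated multiplication:
  (3n + 5)^2 = 9n^2 + 30n + 25
  (3n + 5)^3 = 27n^3 + 135n^2 + 225n + 125
= 81n^4 + 540n^3 + 1350n^2 + 1500n + 625


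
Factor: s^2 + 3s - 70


Roots satisfy r1 + r2 = -b/a = -3 and r1*r2 = c/a = -70.
So r1 = -10, r2 = 7.
s^2 + 3s - 70 = (s - r1)(s - r2) = (s + 10)(s - 7)


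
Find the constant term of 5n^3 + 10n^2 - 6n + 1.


Read off the constant term: 1


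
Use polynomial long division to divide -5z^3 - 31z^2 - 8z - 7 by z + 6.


(-5z^3 - 31z^2 - 8z - 7) / (z + 6)
Step 1: -5z^2 * (z + 6) = -5z^3 - 30z^2; subtract.
Step 2: -z * (z + 6) = -z^2 - 6z; subtract.
Step 3: -2 * (z + 6) = -2z - 12; subtract.
Quotient: -5z^2 - z - 2, Remainder: 5


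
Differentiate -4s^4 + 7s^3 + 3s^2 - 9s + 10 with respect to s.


Apply the power rule term by term:
  d/ds(-4s^4) = -16s^3
  d/ds(7s^3) = 21s^2
  d/ds(3s^2) = 6s
  d/ds(-9s) = -9
  d/ds(10) = 0
p'(s) = -16s^3 + 21s^2 + 6s - 9


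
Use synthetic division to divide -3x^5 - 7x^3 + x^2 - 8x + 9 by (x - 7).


Synthetic division with c = 7. Coefficients: -3, 0, -7, 1, -8, 9
Bring down -3.
  -3 * 7 = -21; -21 + 0 = -21
  -21 * 7 = -147; -147 - 7 = -154
  -154 * 7 = -1078; -1078 + 1 = -1077
  -1077 * 7 = -7539; -7539 - 8 = -7547
  -7547 * 7 = -52829; -52829 + 9 = -52820
Quotient: -3x^4 - 21x^3 - 154x^2 - 1077x - 7547, Remainder: -52820


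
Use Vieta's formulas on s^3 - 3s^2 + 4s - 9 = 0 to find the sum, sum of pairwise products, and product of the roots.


Monic cubic s^3+bs^2+cs+d=0: sum=-b, pairwise sum=c, product=-d.
b=-3, c=4, d=-9
r1+r2+r3 = 3
r1r2+r1r3+r2r3 = 4
r1r2r3 = 9


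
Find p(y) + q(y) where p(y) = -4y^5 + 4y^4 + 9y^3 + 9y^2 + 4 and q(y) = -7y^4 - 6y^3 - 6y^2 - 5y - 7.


Align terms by degree and add:
  -4y^5 + 4y^4 + 9y^3 + 9y^2 + 4
  -7y^4 - 6y^3 - 6y^2 - 5y - 7
= -4y^5 - 3y^4 + 3y^3 + 3y^2 - 5y - 3


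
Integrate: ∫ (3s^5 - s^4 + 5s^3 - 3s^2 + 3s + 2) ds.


Reverse power rule on each term:
  ∫ 3s^5 ds = (1/2)s^6
  ∫ -s^4 ds = -(1/5)s^5
  ∫ 5s^3 ds = (5/4)s^4
  ∫ -3s^2 ds = -s^3
  ∫ 3s ds = (3/2)s^2
  ∫ 2 ds = 2s
F(s) = (1/2)s^6 - (1/5)s^5 + (5/4)s^4 - s^3 + (3/2)s^2 + 2s + C


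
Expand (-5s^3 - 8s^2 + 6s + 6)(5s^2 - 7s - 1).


Distribute each term of the first polynomial:
  (-5s^3)(5s^2 - 7s - 1) = -25s^5 + 35s^4 + 5s^3
  (-8s^2)(5s^2 - 7s - 1) = -40s^4 + 56s^3 + 8s^2
  (6s)(5s^2 - 7s - 1) = 30s^3 - 42s^2 - 6s
  (6)(5s^2 - 7s - 1) = 30s^2 - 42s - 6
Sum: -25s^5 - 5s^4 + 91s^3 - 4s^2 - 48s - 6


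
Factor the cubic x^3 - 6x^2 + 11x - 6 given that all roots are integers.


Try integer roots (divisors of -6). x=3: p(3)=0.
Divide out (x - 3): quotient is x^2 - 3x + 2.
Factor the quadratic: (x - 1)(x - 2)
Result: (x - 3)(x - 1)(x - 2)


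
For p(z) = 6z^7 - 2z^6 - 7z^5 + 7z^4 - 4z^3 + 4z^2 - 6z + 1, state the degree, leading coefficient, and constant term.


Highest power of z is 7, with coefficient 6. Constant term is 1.
Degree = 7, leading coefficient = 6, constant term = 1


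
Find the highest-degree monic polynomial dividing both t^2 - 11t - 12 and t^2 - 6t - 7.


Factor each:
  t^2 - 11t - 12 = (t + 1)(t - 12)
  t^2 - 6t - 7 = (t + 1)(t - 7)
Common monic factor: t + 1


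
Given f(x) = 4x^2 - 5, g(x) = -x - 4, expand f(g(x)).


Substitute g(x) into f:
f(g(x)) = 4*(-x - 4)^2 + (-5)
(-x - 4)^2 = x^2 + 8x + 16
Expand and combine: 4x^2 + 32x + 59


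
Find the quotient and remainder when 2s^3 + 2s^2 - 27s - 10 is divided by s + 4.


(2s^3 + 2s^2 - 27s - 10) / (s + 4)
Step 1: 2s^2 * (s + 4) = 2s^3 + 8s^2; subtract.
Step 2: -6s * (s + 4) = -6s^2 - 24s; subtract.
Step 3: -3 * (s + 4) = -3s - 12; subtract.
Quotient: 2s^2 - 6s - 3, Remainder: 2


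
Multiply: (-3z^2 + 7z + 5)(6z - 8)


Distribute each term of the first polynomial:
  (-3z^2)(6z - 8) = -18z^3 + 24z^2
  (7z)(6z - 8) = 42z^2 - 56z
  (5)(6z - 8) = 30z - 40
Sum: -18z^3 + 66z^2 - 26z - 40


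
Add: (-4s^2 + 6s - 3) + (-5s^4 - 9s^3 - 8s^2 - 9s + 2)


Align terms by degree and add:
  -4s^2 + 6s - 3
  -5s^4 - 9s^3 - 8s^2 - 9s + 2
= -5s^4 - 9s^3 - 12s^2 - 3s - 1


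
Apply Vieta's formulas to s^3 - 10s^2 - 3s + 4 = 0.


Monic cubic s^3+bs^2+cs+d=0: sum=-b, pairwise sum=c, product=-d.
b=-10, c=-3, d=4
r1+r2+r3 = 10
r1r2+r1r3+r2r3 = -3
r1r2r3 = -4


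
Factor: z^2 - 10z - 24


Roots satisfy r1 + r2 = -b/a = 10 and r1*r2 = c/a = -24.
So r1 = -2, r2 = 12.
z^2 - 10z - 24 = (z - r1)(z - r2) = (z + 2)(z - 12)


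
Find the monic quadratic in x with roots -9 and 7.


p(x) = (x + 9)(x - 7)
Expand: x^2 + 2x - 63


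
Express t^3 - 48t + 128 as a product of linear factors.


Try integer roots (divisors of 128). t=4: p(4)=0.
Divide out (t - 4): quotient is t^2 + 4t - 32.
Factor the quadratic: (t - 4)(t + 8)
Result: (t - 4)(t - 4)(t + 8)


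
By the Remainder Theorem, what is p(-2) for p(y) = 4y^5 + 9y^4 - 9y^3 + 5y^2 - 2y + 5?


By the Remainder Theorem, the remainder equals p(-2):
  4*(-2)^5 = -128
  9*(-2)^4 = 144
  -9*(-2)^3 = 72
  5*(-2)^2 = 20
  -2*(-2)^1 = 4
  constant: 5
Sum: -128 + 144 + 72 + 20 + 4 + 5 = 117


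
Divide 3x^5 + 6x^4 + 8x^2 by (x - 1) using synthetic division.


Synthetic division with c = 1. Coefficients: 3, 6, 0, 8, 0, 0
Bring down 3.
  3 * 1 = 3; 3 + 6 = 9
  9 * 1 = 9; 9 + 0 = 9
  9 * 1 = 9; 9 + 8 = 17
  17 * 1 = 17; 17 + 0 = 17
  17 * 1 = 17; 17 + 0 = 17
Quotient: 3x^4 + 9x^3 + 9x^2 + 17x + 17, Remainder: 17


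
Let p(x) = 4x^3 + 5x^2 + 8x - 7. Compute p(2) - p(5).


p(2) = 61
p(5) = 658
p(2) - p(5) = 61 - 658 = -597


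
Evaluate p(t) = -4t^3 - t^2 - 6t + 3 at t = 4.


Using direct substitution:
  -4 * (4)^3 = -256
  -1 * (4)^2 = -16
  -6 * (4)^1 = -24
  constant: 3
Sum = -256 - 16 - 24 + 3 = -293


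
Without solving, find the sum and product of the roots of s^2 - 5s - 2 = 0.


For as^2+bs+c=0: sum = -b/a, product = c/a.
a=1, b=-5, c=-2
Sum = -(-5)/1 = 5
Product = (-2)/1 = -2


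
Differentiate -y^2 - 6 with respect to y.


Apply the power rule term by term:
  d/dy(-y^2) = -2y
  d/dy(-6) = 0
p'(y) = -2y


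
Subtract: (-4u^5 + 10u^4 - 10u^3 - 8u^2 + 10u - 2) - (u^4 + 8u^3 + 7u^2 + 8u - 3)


Distribute the minus sign:
  (-4u^5 + 10u^4 - 10u^3 - 8u^2 + 10u - 2)
- (u^4 + 8u^3 + 7u^2 + 8u - 3)
Negate second polynomial: -u^4 - 8u^3 - 7u^2 - 8u + 3
Add: -4u^5 + 9u^4 - 18u^3 - 15u^2 + 2u + 1


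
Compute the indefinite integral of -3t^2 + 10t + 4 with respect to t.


Reverse power rule on each term:
  ∫ -3t^2 dt = -t^3
  ∫ 10t dt = 5t^2
  ∫ 4 dt = 4t
F(t) = -t^3 + 5t^2 + 4t + C


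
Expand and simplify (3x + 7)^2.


Expand (3x + 7)^2 by repeated multiplication:
= 9x^2 + 42x + 49


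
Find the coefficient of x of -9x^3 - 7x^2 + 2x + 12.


Read off the coefficient of x: 2


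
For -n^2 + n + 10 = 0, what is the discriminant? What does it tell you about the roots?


D = b^2 - 4ac = (1)^2 - 4(-1)(10) = 1 + 40 = 41
Since D > 0: two distinct irrational roots


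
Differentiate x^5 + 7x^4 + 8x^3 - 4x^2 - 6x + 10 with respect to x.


Apply the power rule term by term:
  d/dx(x^5) = 5x^4
  d/dx(7x^4) = 28x^3
  d/dx(8x^3) = 24x^2
  d/dx(-4x^2) = -8x
  d/dx(-6x) = -6
  d/dx(10) = 0
p'(x) = 5x^4 + 28x^3 + 24x^2 - 8x - 6


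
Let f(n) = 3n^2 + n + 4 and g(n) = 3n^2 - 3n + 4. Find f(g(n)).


Substitute g(n) into f:
f(g(n)) = 3*(3n^2 - 3n + 4)^2 + 1*(3n^2 - 3n + 4) + 4
(3n^2 - 3n + 4)^2 = 9n^4 - 18n^3 + 33n^2 - 24n + 16
Expand and combine: 27n^4 - 54n^3 + 102n^2 - 75n + 56


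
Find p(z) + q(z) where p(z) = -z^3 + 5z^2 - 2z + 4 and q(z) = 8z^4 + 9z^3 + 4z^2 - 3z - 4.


Align terms by degree and add:
  -z^3 + 5z^2 - 2z + 4
+ 8z^4 + 9z^3 + 4z^2 - 3z - 4
= 8z^4 + 8z^3 + 9z^2 - 5z


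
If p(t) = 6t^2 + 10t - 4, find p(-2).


Using direct substitution:
  6 * (-2)^2 = 24
  10 * (-2)^1 = -20
  constant: -4
Sum = 24 - 20 - 4 = 0


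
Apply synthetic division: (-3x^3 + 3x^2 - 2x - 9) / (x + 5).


Synthetic division with c = -5. Coefficients: -3, 3, -2, -9
Bring down -3.
  -3 * -5 = 15; 15 + 3 = 18
  18 * -5 = -90; -90 - 2 = -92
  -92 * -5 = 460; 460 - 9 = 451
Quotient: -3x^2 + 18x - 92, Remainder: 451


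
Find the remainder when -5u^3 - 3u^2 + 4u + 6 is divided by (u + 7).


By the Remainder Theorem, the remainder equals p(-7):
  -5*(-7)^3 = 1715
  -3*(-7)^2 = -147
  4*(-7)^1 = -28
  constant: 6
Sum: 1715 - 147 - 28 + 6 = 1546


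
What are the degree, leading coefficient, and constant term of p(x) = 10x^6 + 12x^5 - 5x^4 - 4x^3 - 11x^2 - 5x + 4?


Highest power of x is 6, with coefficient 10. Constant term is 4.
Degree = 6, leading coefficient = 10, constant term = 4


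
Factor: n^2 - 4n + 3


Roots satisfy r1 + r2 = -b/a = 4 and r1*r2 = c/a = 3.
So r1 = 1, r2 = 3.
n^2 - 4n + 3 = (n - r1)(n - r2) = (n - 1)(n - 3)


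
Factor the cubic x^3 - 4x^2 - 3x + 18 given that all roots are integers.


Try integer roots (divisors of 18). x=3: p(3)=0.
Divide out (x - 3): quotient is x^2 - x - 6.
Factor the quadratic: (x + 2)(x - 3)
Result: (x - 3)(x + 2)(x - 3)


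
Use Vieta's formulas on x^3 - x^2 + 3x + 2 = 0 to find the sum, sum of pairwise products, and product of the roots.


Monic cubic x^3+bx^2+cx+d=0: sum=-b, pairwise sum=c, product=-d.
b=-1, c=3, d=2
r1+r2+r3 = 1
r1r2+r1r3+r2r3 = 3
r1r2r3 = -2


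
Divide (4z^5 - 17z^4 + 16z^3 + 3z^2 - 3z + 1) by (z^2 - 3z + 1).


(4z^5 - 17z^4 + 16z^3 + 3z^2 - 3z + 1) / (z^2 - 3z + 1)
Step 1: 4z^3 * (z^2 - 3z + 1) = 4z^5 - 12z^4 + 4z^3; subtract.
Step 2: -5z^2 * (z^2 - 3z + 1) = -5z^4 + 15z^3 - 5z^2; subtract.
Step 3: -3z * (z^2 - 3z + 1) = -3z^3 + 9z^2 - 3z; subtract.
Step 4: -1 * (z^2 - 3z + 1) = -z^2 + 3z - 1; subtract.
Quotient: 4z^3 - 5z^2 - 3z - 1, Remainder: -3z + 2


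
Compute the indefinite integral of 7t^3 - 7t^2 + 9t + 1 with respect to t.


Reverse power rule on each term:
  ∫ 7t^3 dt = (7/4)t^4
  ∫ -7t^2 dt = -(7/3)t^3
  ∫ 9t dt = (9/2)t^2
  ∫ 1 dt = t
F(t) = (7/4)t^4 - (7/3)t^3 + (9/2)t^2 + t + C


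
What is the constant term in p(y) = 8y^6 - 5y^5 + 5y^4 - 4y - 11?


Read off the constant term: -11


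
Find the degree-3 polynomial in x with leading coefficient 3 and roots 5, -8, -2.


p(x) = 3(x - 5)(x + 8)(x + 2)
Expand: 3x^3 + 15x^2 - 102x - 240


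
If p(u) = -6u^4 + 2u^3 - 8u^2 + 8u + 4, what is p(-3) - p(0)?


p(-3) = -632
p(0) = 4
p(-3) - p(0) = -632 - 4 = -636


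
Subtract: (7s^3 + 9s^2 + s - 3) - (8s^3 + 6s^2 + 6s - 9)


Distribute the minus sign:
  (7s^3 + 9s^2 + s - 3)
- (8s^3 + 6s^2 + 6s - 9)
Negate second polynomial: -8s^3 - 6s^2 - 6s + 9
Add: -s^3 + 3s^2 - 5s + 6


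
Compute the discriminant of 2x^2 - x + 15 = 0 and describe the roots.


D = b^2 - 4ac = (-1)^2 - 4(2)(15) = 1 - 120 = -119
Since D < 0: two complex conjugate roots (no real roots)


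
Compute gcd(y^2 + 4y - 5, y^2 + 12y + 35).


Factor each:
  y^2 + 4y - 5 = (y + 5)(y - 1)
  y^2 + 12y + 35 = (y + 5)(y + 7)
Common monic factor: y + 5


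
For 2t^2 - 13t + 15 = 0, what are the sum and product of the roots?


For at^2+bt+c=0: sum = -b/a, product = c/a.
a=2, b=-13, c=15
Sum = -(-13)/2 = 13/2
Product = (15)/2 = 15/2


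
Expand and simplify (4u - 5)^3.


Expand (4u - 5)^3 by repeated multiplication:
  (4u - 5)^2 = 16u^2 - 40u + 25
= 64u^3 - 240u^2 + 300u - 125


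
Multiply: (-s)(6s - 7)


Distribute each term of the first polynomial:
  (-s)(6s - 7) = -6s^2 + 7s
Sum: -6s^2 + 7s


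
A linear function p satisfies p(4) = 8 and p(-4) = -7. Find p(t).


p(t) = mt + b. Using p(4)=8, p(-4)=-7:
m = (8 + 7)/(4 + 4) = 15/8 = 15/8
b = 8 - m*(4) = 8 - 15/2 = 1/2
p(t) = (15/8)t + (1/2)


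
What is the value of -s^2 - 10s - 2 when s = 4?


Using direct substitution:
  -1 * (4)^2 = -16
  -10 * (4)^1 = -40
  constant: -2
Sum = -16 - 40 - 2 = -58


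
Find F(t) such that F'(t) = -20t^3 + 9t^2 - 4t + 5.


Reverse power rule on each term:
  ∫ -20t^3 dt = -5t^4
  ∫ 9t^2 dt = 3t^3
  ∫ -4t dt = -2t^2
  ∫ 5 dt = 5t
F(t) = -5t^4 + 3t^3 - 2t^2 + 5t + C


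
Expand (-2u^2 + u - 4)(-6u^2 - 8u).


Distribute each term of the first polynomial:
  (-2u^2)(-6u^2 - 8u) = 12u^4 + 16u^3
  (u)(-6u^2 - 8u) = -6u^3 - 8u^2
  (-4)(-6u^2 - 8u) = 24u^2 + 32u
Sum: 12u^4 + 10u^3 + 16u^2 + 32u


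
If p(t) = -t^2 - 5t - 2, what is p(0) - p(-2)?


p(0) = -2
p(-2) = 4
p(0) - p(-2) = -2 - 4 = -6


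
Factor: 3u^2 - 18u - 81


Roots satisfy r1 + r2 = -b/a = 6 and r1*r2 = c/a = -27.
So r1 = -3, r2 = 9.
3u^2 - 18u - 81 = 3(u - r1)(u - r2) = 3(u + 3)(u - 9)


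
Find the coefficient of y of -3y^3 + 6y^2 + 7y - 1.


Read off the coefficient of y: 7


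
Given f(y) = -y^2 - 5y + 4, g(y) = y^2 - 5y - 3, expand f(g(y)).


Substitute g(y) into f:
f(g(y)) = -1*(y^2 - 5y - 3)^2 + (-5)*(y^2 - 5y - 3) + 4
(y^2 - 5y - 3)^2 = y^4 - 10y^3 + 19y^2 + 30y + 9
Expand and combine: -y^4 + 10y^3 - 24y^2 - 5y + 10


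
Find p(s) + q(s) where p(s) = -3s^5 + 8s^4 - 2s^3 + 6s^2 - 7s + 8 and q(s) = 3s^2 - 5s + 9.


Align terms by degree and add:
  -3s^5 + 8s^4 - 2s^3 + 6s^2 - 7s + 8
+ 3s^2 - 5s + 9
= -3s^5 + 8s^4 - 2s^3 + 9s^2 - 12s + 17


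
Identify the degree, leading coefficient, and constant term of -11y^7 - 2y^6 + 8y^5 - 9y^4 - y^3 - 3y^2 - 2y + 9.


Highest power of y is 7, with coefficient -11. Constant term is 9.
Degree = 7, leading coefficient = -11, constant term = 9


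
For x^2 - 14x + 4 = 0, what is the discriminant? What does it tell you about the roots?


D = b^2 - 4ac = (-14)^2 - 4(1)(4) = 196 - 16 = 180
Since D > 0: two distinct irrational roots


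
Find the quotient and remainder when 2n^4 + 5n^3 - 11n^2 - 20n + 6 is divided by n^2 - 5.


(2n^4 + 5n^3 - 11n^2 - 20n + 6) / (n^2 - 5)
Step 1: 2n^2 * (n^2 - 5) = 2n^4 - 10n^2; subtract.
Step 2: 5n * (n^2 - 5) = 5n^3 - 25n; subtract.
Step 3: -1 * (n^2 - 5) = -n^2 + 5; subtract.
Quotient: 2n^2 + 5n - 1, Remainder: 5n + 1


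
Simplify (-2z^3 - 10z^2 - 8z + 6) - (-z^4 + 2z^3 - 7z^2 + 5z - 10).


Distribute the minus sign:
  (-2z^3 - 10z^2 - 8z + 6)
- (-z^4 + 2z^3 - 7z^2 + 5z - 10)
Negate second polynomial: z^4 - 2z^3 + 7z^2 - 5z + 10
Add: z^4 - 4z^3 - 3z^2 - 13z + 16


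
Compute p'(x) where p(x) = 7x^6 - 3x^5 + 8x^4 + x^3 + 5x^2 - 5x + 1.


Apply the power rule term by term:
  d/dx(7x^6) = 42x^5
  d/dx(-3x^5) = -15x^4
  d/dx(8x^4) = 32x^3
  d/dx(x^3) = 3x^2
  d/dx(5x^2) = 10x
  d/dx(-5x) = -5
  d/dx(1) = 0
p'(x) = 42x^5 - 15x^4 + 32x^3 + 3x^2 + 10x - 5


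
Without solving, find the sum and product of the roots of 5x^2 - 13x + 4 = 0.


For ax^2+bx+c=0: sum = -b/a, product = c/a.
a=5, b=-13, c=4
Sum = -(-13)/5 = 13/5
Product = (4)/5 = 4/5


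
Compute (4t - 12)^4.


Expand (4t - 12)^4 by repeated multiplication:
  (4t - 12)^2 = 16t^2 - 96t + 144
  (4t - 12)^3 = 64t^3 - 576t^2 + 1728t - 1728
= 256t^4 - 3072t^3 + 13824t^2 - 27648t + 20736


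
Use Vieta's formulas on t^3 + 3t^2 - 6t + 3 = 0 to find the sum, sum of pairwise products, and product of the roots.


Monic cubic t^3+bt^2+ct+d=0: sum=-b, pairwise sum=c, product=-d.
b=3, c=-6, d=3
r1+r2+r3 = -3
r1r2+r1r3+r2r3 = -6
r1r2r3 = -3


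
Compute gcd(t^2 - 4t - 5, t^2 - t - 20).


Factor each:
  t^2 - 4t - 5 = (t - 5)(t + 1)
  t^2 - t - 20 = (t - 5)(t + 4)
Common monic factor: t - 5


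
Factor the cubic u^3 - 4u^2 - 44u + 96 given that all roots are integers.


Try integer roots (divisors of 96). u=2: p(2)=0.
Divide out (u - 2): quotient is u^2 - 2u - 48.
Factor the quadratic: (u - 8)(u + 6)
Result: (u - 2)(u - 8)(u + 6)


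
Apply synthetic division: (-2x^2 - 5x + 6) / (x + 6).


Synthetic division with c = -6. Coefficients: -2, -5, 6
Bring down -2.
  -2 * -6 = 12; 12 - 5 = 7
  7 * -6 = -42; -42 + 6 = -36
Quotient: -2x + 7, Remainder: -36


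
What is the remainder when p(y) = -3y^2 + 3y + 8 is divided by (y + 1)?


By the Remainder Theorem, the remainder equals p(-1):
  -3*(-1)^2 = -3
  3*(-1)^1 = -3
  constant: 8
Sum: -3 - 3 + 8 = 2


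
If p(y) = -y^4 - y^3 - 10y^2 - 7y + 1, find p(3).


Using direct substitution:
  -1 * (3)^4 = -81
  -1 * (3)^3 = -27
  -10 * (3)^2 = -90
  -7 * (3)^1 = -21
  constant: 1
Sum = -81 - 27 - 90 - 21 + 1 = -218


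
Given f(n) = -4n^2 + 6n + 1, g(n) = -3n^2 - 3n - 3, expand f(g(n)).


Substitute g(n) into f:
f(g(n)) = -4*(-3n^2 - 3n - 3)^2 + 6*(-3n^2 - 3n - 3) + 1
(-3n^2 - 3n - 3)^2 = 9n^4 + 18n^3 + 27n^2 + 18n + 9
Expand and combine: -36n^4 - 72n^3 - 126n^2 - 90n - 53


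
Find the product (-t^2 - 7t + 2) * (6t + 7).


Distribute each term of the first polynomial:
  (-t^2)(6t + 7) = -6t^3 - 7t^2
  (-7t)(6t + 7) = -42t^2 - 49t
  (2)(6t + 7) = 12t + 14
Sum: -6t^3 - 49t^2 - 37t + 14


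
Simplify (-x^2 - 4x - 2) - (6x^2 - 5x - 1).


Distribute the minus sign:
  (-x^2 - 4x - 2)
- (6x^2 - 5x - 1)
Negate second polynomial: -6x^2 + 5x + 1
Add: -7x^2 + x - 1


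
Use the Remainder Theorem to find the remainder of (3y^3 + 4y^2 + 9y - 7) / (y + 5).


By the Remainder Theorem, the remainder equals p(-5):
  3*(-5)^3 = -375
  4*(-5)^2 = 100
  9*(-5)^1 = -45
  constant: -7
Sum: -375 + 100 - 45 - 7 = -327


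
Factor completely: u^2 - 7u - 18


Roots satisfy r1 + r2 = -b/a = 7 and r1*r2 = c/a = -18.
So r1 = -2, r2 = 9.
u^2 - 7u - 18 = (u - r1)(u - r2) = (u + 2)(u - 9)


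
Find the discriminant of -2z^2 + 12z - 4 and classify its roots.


D = b^2 - 4ac = (12)^2 - 4(-2)(-4) = 144 - 32 = 112
Since D > 0: two distinct irrational roots


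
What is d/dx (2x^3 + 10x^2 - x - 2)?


Apply the power rule term by term:
  d/dx(2x^3) = 6x^2
  d/dx(10x^2) = 20x
  d/dx(-x) = -1
  d/dx(-2) = 0
p'(x) = 6x^2 + 20x - 1


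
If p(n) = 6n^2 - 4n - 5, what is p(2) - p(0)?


p(2) = 11
p(0) = -5
p(2) - p(0) = 11 + 5 = 16


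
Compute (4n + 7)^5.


Expand (4n + 7)^5 by repeated multiplication:
  (4n + 7)^2 = 16n^2 + 56n + 49
  (4n + 7)^3 = 64n^3 + 336n^2 + 588n + 343
  (4n + 7)^4 = 256n^4 + 1792n^3 + 4704n^2 + 5488n + 2401
= 1024n^5 + 8960n^4 + 31360n^3 + 54880n^2 + 48020n + 16807


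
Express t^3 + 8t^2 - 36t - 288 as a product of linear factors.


Try integer roots (divisors of -288). t=-6: p(-6)=0.
Divide out (t + 6): quotient is t^2 + 2t - 48.
Factor the quadratic: (t + 8)(t - 6)
Result: (t + 6)(t + 8)(t - 6)


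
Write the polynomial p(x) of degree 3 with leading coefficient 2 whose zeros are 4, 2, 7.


p(x) = 2(x - 4)(x - 2)(x - 7)
Expand: 2x^3 - 26x^2 + 100x - 112


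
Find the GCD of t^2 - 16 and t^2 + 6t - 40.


Factor each:
  t^2 - 16 = (t - 4)(t + 4)
  t^2 + 6t - 40 = (t - 4)(t + 10)
Common monic factor: t - 4


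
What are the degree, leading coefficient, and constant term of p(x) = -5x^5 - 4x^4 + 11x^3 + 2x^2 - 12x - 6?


Highest power of x is 5, with coefficient -5. Constant term is -6.
Degree = 5, leading coefficient = -5, constant term = -6


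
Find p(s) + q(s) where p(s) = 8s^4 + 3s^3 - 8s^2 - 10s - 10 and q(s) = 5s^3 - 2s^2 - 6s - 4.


Align terms by degree and add:
  8s^4 + 3s^3 - 8s^2 - 10s - 10
+ 5s^3 - 2s^2 - 6s - 4
= 8s^4 + 8s^3 - 10s^2 - 16s - 14


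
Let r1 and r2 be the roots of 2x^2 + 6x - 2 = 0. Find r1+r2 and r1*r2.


For ax^2+bx+c=0: sum = -b/a, product = c/a.
a=2, b=6, c=-2
Sum = -(6)/2 = -3
Product = (-2)/2 = -1


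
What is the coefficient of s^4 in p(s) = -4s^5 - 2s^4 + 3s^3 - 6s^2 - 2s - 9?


Read off the coefficient of s^4: -2


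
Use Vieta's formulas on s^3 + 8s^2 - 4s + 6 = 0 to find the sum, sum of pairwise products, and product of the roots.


Monic cubic s^3+bs^2+cs+d=0: sum=-b, pairwise sum=c, product=-d.
b=8, c=-4, d=6
r1+r2+r3 = -8
r1r2+r1r3+r2r3 = -4
r1r2r3 = -6


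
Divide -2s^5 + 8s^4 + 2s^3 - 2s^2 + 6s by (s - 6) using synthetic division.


Synthetic division with c = 6. Coefficients: -2, 8, 2, -2, 6, 0
Bring down -2.
  -2 * 6 = -12; -12 + 8 = -4
  -4 * 6 = -24; -24 + 2 = -22
  -22 * 6 = -132; -132 - 2 = -134
  -134 * 6 = -804; -804 + 6 = -798
  -798 * 6 = -4788; -4788 + 0 = -4788
Quotient: -2s^4 - 4s^3 - 22s^2 - 134s - 798, Remainder: -4788


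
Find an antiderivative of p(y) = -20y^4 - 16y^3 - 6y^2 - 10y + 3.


Reverse power rule on each term:
  ∫ -20y^4 dy = -4y^5
  ∫ -16y^3 dy = -4y^4
  ∫ -6y^2 dy = -2y^3
  ∫ -10y dy = -5y^2
  ∫ 3 dy = 3y
F(y) = -4y^5 - 4y^4 - 2y^3 - 5y^2 + 3y + C


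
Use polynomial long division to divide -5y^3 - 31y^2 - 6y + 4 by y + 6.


(-5y^3 - 31y^2 - 6y + 4) / (y + 6)
Step 1: -5y^2 * (y + 6) = -5y^3 - 30y^2; subtract.
Step 2: -y * (y + 6) = -y^2 - 6y; subtract.
Step 3: 0 * (y + 6) = 0; subtract.
Quotient: -5y^2 - y, Remainder: 4


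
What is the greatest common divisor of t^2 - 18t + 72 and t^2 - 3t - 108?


Factor each:
  t^2 - 18t + 72 = (t - 12)(t - 6)
  t^2 - 3t - 108 = (t - 12)(t + 9)
Common monic factor: t - 12


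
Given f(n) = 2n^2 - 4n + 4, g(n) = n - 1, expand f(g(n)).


Substitute g(n) into f:
f(g(n)) = 2*(n - 1)^2 + (-4)*(n - 1) + 4
(n - 1)^2 = n^2 - 2n + 1
Expand and combine: 2n^2 - 8n + 10


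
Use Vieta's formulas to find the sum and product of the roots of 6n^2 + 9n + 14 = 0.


For an^2+bn+c=0: sum = -b/a, product = c/a.
a=6, b=9, c=14
Sum = -(9)/6 = -3/2
Product = (14)/6 = 7/3


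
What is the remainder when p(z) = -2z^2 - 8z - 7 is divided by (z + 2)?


By the Remainder Theorem, the remainder equals p(-2):
  -2*(-2)^2 = -8
  -8*(-2)^1 = 16
  constant: -7
Sum: -8 + 16 - 7 = 1


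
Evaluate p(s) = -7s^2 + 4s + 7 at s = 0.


Using direct substitution:
  -7 * (0)^2 = 0
  4 * (0)^1 = 0
  constant: 7
Sum = 0 + 0 + 7 = 7


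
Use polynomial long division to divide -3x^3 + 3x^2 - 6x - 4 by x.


(-3x^3 + 3x^2 - 6x - 4) / (x)
Step 1: -3x^2 * (x) = -3x^3; subtract.
Step 2: 3x * (x) = 3x^2; subtract.
Step 3: -6 * (x) = -6x; subtract.
Quotient: -3x^2 + 3x - 6, Remainder: -4


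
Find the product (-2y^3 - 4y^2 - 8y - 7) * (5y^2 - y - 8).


Distribute each term of the first polynomial:
  (-2y^3)(5y^2 - y - 8) = -10y^5 + 2y^4 + 16y^3
  (-4y^2)(5y^2 - y - 8) = -20y^4 + 4y^3 + 32y^2
  (-8y)(5y^2 - y - 8) = -40y^3 + 8y^2 + 64y
  (-7)(5y^2 - y - 8) = -35y^2 + 7y + 56
Sum: -10y^5 - 18y^4 - 20y^3 + 5y^2 + 71y + 56


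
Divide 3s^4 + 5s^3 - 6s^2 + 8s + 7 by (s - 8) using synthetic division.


Synthetic division with c = 8. Coefficients: 3, 5, -6, 8, 7
Bring down 3.
  3 * 8 = 24; 24 + 5 = 29
  29 * 8 = 232; 232 - 6 = 226
  226 * 8 = 1808; 1808 + 8 = 1816
  1816 * 8 = 14528; 14528 + 7 = 14535
Quotient: 3s^3 + 29s^2 + 226s + 1816, Remainder: 14535


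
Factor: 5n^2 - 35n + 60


Roots satisfy r1 + r2 = -b/a = 7 and r1*r2 = c/a = 12.
So r1 = 3, r2 = 4.
5n^2 - 35n + 60 = 5(n - r1)(n - r2) = 5(n - 3)(n - 4)


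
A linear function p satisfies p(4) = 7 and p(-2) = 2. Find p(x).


p(x) = mx + b. Using p(4)=7, p(-2)=2:
m = (7 - 2)/(4 + 2) = 5/6 = 5/6
b = 7 - m*(4) = 7 - 10/3 = 11/3
p(x) = (5/6)x + (11/3)


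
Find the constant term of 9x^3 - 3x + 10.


Read off the constant term: 10


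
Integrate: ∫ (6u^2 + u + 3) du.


Reverse power rule on each term:
  ∫ 6u^2 du = 2u^3
  ∫ u du = (1/2)u^2
  ∫ 3 du = 3u
F(u) = 2u^3 + (1/2)u^2 + 3u + C


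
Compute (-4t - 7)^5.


Expand (-4t - 7)^5 by repeated multiplication:
  (-4t - 7)^2 = 16t^2 + 56t + 49
  (-4t - 7)^3 = -64t^3 - 336t^2 - 588t - 343
  (-4t - 7)^4 = 256t^4 + 1792t^3 + 4704t^2 + 5488t + 2401
= -1024t^5 - 8960t^4 - 31360t^3 - 54880t^2 - 48020t - 16807


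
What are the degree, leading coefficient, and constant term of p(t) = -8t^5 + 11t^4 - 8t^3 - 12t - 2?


Highest power of t is 5, with coefficient -8. Constant term is -2.
Degree = 5, leading coefficient = -8, constant term = -2


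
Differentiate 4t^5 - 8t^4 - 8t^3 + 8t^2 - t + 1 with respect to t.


Apply the power rule term by term:
  d/dt(4t^5) = 20t^4
  d/dt(-8t^4) = -32t^3
  d/dt(-8t^3) = -24t^2
  d/dt(8t^2) = 16t
  d/dt(-t) = -1
  d/dt(1) = 0
p'(t) = 20t^4 - 32t^3 - 24t^2 + 16t - 1


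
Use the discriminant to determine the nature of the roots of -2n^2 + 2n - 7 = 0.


D = b^2 - 4ac = (2)^2 - 4(-2)(-7) = 4 - 56 = -52
Since D < 0: two complex conjugate roots (no real roots)


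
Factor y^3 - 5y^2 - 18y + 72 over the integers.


Try integer roots (divisors of 72). y=-4: p(-4)=0.
Divide out (y + 4): quotient is y^2 - 9y + 18.
Factor the quadratic: (y - 3)(y - 6)
Result: (y + 4)(y - 3)(y - 6)


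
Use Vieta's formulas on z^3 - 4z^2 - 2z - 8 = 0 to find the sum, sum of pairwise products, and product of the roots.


Monic cubic z^3+bz^2+cz+d=0: sum=-b, pairwise sum=c, product=-d.
b=-4, c=-2, d=-8
r1+r2+r3 = 4
r1r2+r1r3+r2r3 = -2
r1r2r3 = 8


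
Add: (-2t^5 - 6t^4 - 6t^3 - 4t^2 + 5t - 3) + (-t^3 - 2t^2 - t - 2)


Align terms by degree and add:
  -2t^5 - 6t^4 - 6t^3 - 4t^2 + 5t - 3
  -t^3 - 2t^2 - t - 2
= -2t^5 - 6t^4 - 7t^3 - 6t^2 + 4t - 5


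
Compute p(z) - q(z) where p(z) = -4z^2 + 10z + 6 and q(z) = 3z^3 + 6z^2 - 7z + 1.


Distribute the minus sign:
  (-4z^2 + 10z + 6)
- (3z^3 + 6z^2 - 7z + 1)
Negate second polynomial: -3z^3 - 6z^2 + 7z - 1
Add: -3z^3 - 10z^2 + 17z + 5


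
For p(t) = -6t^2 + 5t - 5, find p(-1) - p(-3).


p(-1) = -16
p(-3) = -74
p(-1) - p(-3) = -16 + 74 = 58


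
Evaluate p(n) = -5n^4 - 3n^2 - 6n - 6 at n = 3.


Using direct substitution:
  -5 * (3)^4 = -405
  0 * (3)^3 = 0
  -3 * (3)^2 = -27
  -6 * (3)^1 = -18
  constant: -6
Sum = -405 + 0 - 27 - 18 - 6 = -456


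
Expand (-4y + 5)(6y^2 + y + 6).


Distribute each term of the first polynomial:
  (-4y)(6y^2 + y + 6) = -24y^3 - 4y^2 - 24y
  (5)(6y^2 + y + 6) = 30y^2 + 5y + 30
Sum: -24y^3 + 26y^2 - 19y + 30


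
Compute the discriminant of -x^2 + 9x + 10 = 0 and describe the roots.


D = b^2 - 4ac = (9)^2 - 4(-1)(10) = 81 + 40 = 121
Since D > 0: two distinct rational roots


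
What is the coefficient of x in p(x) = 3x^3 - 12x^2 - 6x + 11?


Read off the coefficient of x: -6


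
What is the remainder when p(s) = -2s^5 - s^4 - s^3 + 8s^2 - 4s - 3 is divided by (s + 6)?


By the Remainder Theorem, the remainder equals p(-6):
  -2*(-6)^5 = 15552
  -1*(-6)^4 = -1296
  -1*(-6)^3 = 216
  8*(-6)^2 = 288
  -4*(-6)^1 = 24
  constant: -3
Sum: 15552 - 1296 + 216 + 288 + 24 - 3 = 14781


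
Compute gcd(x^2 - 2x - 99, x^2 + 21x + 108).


Factor each:
  x^2 - 2x - 99 = (x + 9)(x - 11)
  x^2 + 21x + 108 = (x + 9)(x + 12)
Common monic factor: x + 9


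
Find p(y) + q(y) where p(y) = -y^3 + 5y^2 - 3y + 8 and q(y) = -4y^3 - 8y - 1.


Align terms by degree and add:
  -y^3 + 5y^2 - 3y + 8
  -4y^3 - 8y - 1
= -5y^3 + 5y^2 - 11y + 7


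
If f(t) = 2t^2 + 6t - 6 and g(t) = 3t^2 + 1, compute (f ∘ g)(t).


Substitute g(t) into f:
f(g(t)) = 2*(3t^2 + 1)^2 + 6*(3t^2 + 1) + (-6)
(3t^2 + 1)^2 = 9t^4 + 6t^2 + 1
Expand and combine: 18t^4 + 30t^2 + 2


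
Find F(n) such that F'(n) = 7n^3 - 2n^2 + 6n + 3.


Reverse power rule on each term:
  ∫ 7n^3 dn = (7/4)n^4
  ∫ -2n^2 dn = -(2/3)n^3
  ∫ 6n dn = 3n^2
  ∫ 3 dn = 3n
F(n) = (7/4)n^4 - (2/3)n^3 + 3n^2 + 3n + C


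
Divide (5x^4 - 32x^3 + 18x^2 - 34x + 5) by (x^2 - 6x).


(5x^4 - 32x^3 + 18x^2 - 34x + 5) / (x^2 - 6x)
Step 1: 5x^2 * (x^2 - 6x) = 5x^4 - 30x^3; subtract.
Step 2: -2x * (x^2 - 6x) = -2x^3 + 12x^2; subtract.
Step 3: 6 * (x^2 - 6x) = 6x^2 - 36x; subtract.
Quotient: 5x^2 - 2x + 6, Remainder: 2x + 5


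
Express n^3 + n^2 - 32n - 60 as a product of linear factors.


Try integer roots (divisors of -60). n=6: p(6)=0.
Divide out (n - 6): quotient is n^2 + 7n + 10.
Factor the quadratic: (n + 5)(n + 2)
Result: (n - 6)(n + 5)(n + 2)


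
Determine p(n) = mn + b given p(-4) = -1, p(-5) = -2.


p(n) = mn + b. Using p(-4)=-1, p(-5)=-2:
m = (-1 + 2)/(-4 + 5) = 1/1 = 1
b = -1 - m*(-4) = -1 + 4 = 3
p(n) = n + 3


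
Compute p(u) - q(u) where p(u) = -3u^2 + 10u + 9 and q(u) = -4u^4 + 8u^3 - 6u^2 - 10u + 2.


Distribute the minus sign:
  (-3u^2 + 10u + 9)
- (-4u^4 + 8u^3 - 6u^2 - 10u + 2)
Negate second polynomial: 4u^4 - 8u^3 + 6u^2 + 10u - 2
Add: 4u^4 - 8u^3 + 3u^2 + 20u + 7


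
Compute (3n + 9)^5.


Expand (3n + 9)^5 by repeated multiplication:
  (3n + 9)^2 = 9n^2 + 54n + 81
  (3n + 9)^3 = 27n^3 + 243n^2 + 729n + 729
  (3n + 9)^4 = 81n^4 + 972n^3 + 4374n^2 + 8748n + 6561
= 243n^5 + 3645n^4 + 21870n^3 + 65610n^2 + 98415n + 59049


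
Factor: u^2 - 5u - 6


Roots satisfy r1 + r2 = -b/a = 5 and r1*r2 = c/a = -6.
So r1 = 6, r2 = -1.
u^2 - 5u - 6 = (u - r1)(u - r2) = (u - 6)(u + 1)


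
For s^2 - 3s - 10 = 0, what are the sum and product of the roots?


For as^2+bs+c=0: sum = -b/a, product = c/a.
a=1, b=-3, c=-10
Sum = -(-3)/1 = 3
Product = (-10)/1 = -10


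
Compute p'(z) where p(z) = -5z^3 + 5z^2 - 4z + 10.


Apply the power rule term by term:
  d/dz(-5z^3) = -15z^2
  d/dz(5z^2) = 10z
  d/dz(-4z) = -4
  d/dz(10) = 0
p'(z) = -15z^2 + 10z - 4


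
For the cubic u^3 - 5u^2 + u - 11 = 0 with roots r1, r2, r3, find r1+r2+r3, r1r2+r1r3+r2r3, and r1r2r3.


Monic cubic u^3+bu^2+cu+d=0: sum=-b, pairwise sum=c, product=-d.
b=-5, c=1, d=-11
r1+r2+r3 = 5
r1r2+r1r3+r2r3 = 1
r1r2r3 = 11


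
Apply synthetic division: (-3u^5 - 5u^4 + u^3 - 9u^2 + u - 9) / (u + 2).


Synthetic division with c = -2. Coefficients: -3, -5, 1, -9, 1, -9
Bring down -3.
  -3 * -2 = 6; 6 - 5 = 1
  1 * -2 = -2; -2 + 1 = -1
  -1 * -2 = 2; 2 - 9 = -7
  -7 * -2 = 14; 14 + 1 = 15
  15 * -2 = -30; -30 - 9 = -39
Quotient: -3u^4 + u^3 - u^2 - 7u + 15, Remainder: -39


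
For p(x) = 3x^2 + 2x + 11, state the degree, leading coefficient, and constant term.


Highest power of x is 2, with coefficient 3. Constant term is 11.
Degree = 2, leading coefficient = 3, constant term = 11


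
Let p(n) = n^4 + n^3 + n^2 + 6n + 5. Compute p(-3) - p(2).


p(-3) = 50
p(2) = 45
p(-3) - p(2) = 50 - 45 = 5


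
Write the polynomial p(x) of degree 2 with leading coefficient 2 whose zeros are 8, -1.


p(x) = 2(x - 8)(x + 1)
Expand: 2x^2 - 14x - 16


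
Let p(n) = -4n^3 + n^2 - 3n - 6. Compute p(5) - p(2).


p(5) = -496
p(2) = -40
p(5) - p(2) = -496 + 40 = -456


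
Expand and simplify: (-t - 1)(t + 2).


Distribute each term of the first polynomial:
  (-t)(t + 2) = -t^2 - 2t
  (-1)(t + 2) = -t - 2
Sum: -t^2 - 3t - 2


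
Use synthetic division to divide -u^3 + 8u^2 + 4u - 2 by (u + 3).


Synthetic division with c = -3. Coefficients: -1, 8, 4, -2
Bring down -1.
  -1 * -3 = 3; 3 + 8 = 11
  11 * -3 = -33; -33 + 4 = -29
  -29 * -3 = 87; 87 - 2 = 85
Quotient: -u^2 + 11u - 29, Remainder: 85


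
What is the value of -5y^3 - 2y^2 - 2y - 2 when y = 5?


Using direct substitution:
  -5 * (5)^3 = -625
  -2 * (5)^2 = -50
  -2 * (5)^1 = -10
  constant: -2
Sum = -625 - 50 - 10 - 2 = -687


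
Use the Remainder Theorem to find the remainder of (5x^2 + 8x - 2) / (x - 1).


By the Remainder Theorem, the remainder equals p(1):
  5*(1)^2 = 5
  8*(1)^1 = 8
  constant: -2
Sum: 5 + 8 - 2 = 11


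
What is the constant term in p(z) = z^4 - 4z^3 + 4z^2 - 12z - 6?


Read off the constant term: -6


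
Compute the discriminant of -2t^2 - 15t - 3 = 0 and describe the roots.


D = b^2 - 4ac = (-15)^2 - 4(-2)(-3) = 225 - 24 = 201
Since D > 0: two distinct irrational roots


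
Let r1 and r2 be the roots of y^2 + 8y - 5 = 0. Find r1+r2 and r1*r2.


For ay^2+by+c=0: sum = -b/a, product = c/a.
a=1, b=8, c=-5
Sum = -(8)/1 = -8
Product = (-5)/1 = -5


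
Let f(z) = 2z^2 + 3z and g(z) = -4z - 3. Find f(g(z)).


Substitute g(z) into f:
f(g(z)) = 2*(-4z - 3)^2 + 3*(-4z - 3)
(-4z - 3)^2 = 16z^2 + 24z + 9
Expand and combine: 32z^2 + 36z + 9


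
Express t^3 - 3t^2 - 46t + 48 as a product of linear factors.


Try integer roots (divisors of 48). t=1: p(1)=0.
Divide out (t - 1): quotient is t^2 - 2t - 48.
Factor the quadratic: (t - 8)(t + 6)
Result: (t - 1)(t - 8)(t + 6)


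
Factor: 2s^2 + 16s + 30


Roots satisfy r1 + r2 = -b/a = -8 and r1*r2 = c/a = 15.
So r1 = -3, r2 = -5.
2s^2 + 16s + 30 = 2(s - r1)(s - r2) = 2(s + 3)(s + 5)


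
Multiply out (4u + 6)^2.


Expand (4u + 6)^2 by repeated multiplication:
= 16u^2 + 48u + 36


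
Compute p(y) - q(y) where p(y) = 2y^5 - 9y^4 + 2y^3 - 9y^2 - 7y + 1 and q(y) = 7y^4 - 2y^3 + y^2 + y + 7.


Distribute the minus sign:
  (2y^5 - 9y^4 + 2y^3 - 9y^2 - 7y + 1)
- (7y^4 - 2y^3 + y^2 + y + 7)
Negate second polynomial: -7y^4 + 2y^3 - y^2 - y - 7
Add: 2y^5 - 16y^4 + 4y^3 - 10y^2 - 8y - 6


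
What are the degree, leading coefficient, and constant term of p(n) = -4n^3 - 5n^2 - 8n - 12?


Highest power of n is 3, with coefficient -4. Constant term is -12.
Degree = 3, leading coefficient = -4, constant term = -12


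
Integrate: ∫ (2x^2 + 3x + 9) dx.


Reverse power rule on each term:
  ∫ 2x^2 dx = (2/3)x^3
  ∫ 3x dx = (3/2)x^2
  ∫ 9 dx = 9x
F(x) = (2/3)x^3 + (3/2)x^2 + 9x + C


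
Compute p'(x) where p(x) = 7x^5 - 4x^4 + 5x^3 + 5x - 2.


Apply the power rule term by term:
  d/dx(7x^5) = 35x^4
  d/dx(-4x^4) = -16x^3
  d/dx(5x^3) = 15x^2
  d/dx(5x) = 5
  d/dx(-2) = 0
p'(x) = 35x^4 - 16x^3 + 15x^2 + 5


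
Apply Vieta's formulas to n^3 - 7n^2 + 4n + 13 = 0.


Monic cubic n^3+bn^2+cn+d=0: sum=-b, pairwise sum=c, product=-d.
b=-7, c=4, d=13
r1+r2+r3 = 7
r1r2+r1r3+r2r3 = 4
r1r2r3 = -13


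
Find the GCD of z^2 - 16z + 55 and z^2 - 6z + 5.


Factor each:
  z^2 - 16z + 55 = (z - 5)(z - 11)
  z^2 - 6z + 5 = (z - 5)(z - 1)
Common monic factor: z - 5


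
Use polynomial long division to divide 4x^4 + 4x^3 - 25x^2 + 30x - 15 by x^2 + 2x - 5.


(4x^4 + 4x^3 - 25x^2 + 30x - 15) / (x^2 + 2x - 5)
Step 1: 4x^2 * (x^2 + 2x - 5) = 4x^4 + 8x^3 - 20x^2; subtract.
Step 2: -4x * (x^2 + 2x - 5) = -4x^3 - 8x^2 + 20x; subtract.
Step 3: 3 * (x^2 + 2x - 5) = 3x^2 + 6x - 15; subtract.
Quotient: 4x^2 - 4x + 3, Remainder: 4x


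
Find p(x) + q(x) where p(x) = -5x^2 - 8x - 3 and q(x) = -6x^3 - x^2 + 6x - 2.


Align terms by degree and add:
  -5x^2 - 8x - 3
  -6x^3 - x^2 + 6x - 2
= -6x^3 - 6x^2 - 2x - 5


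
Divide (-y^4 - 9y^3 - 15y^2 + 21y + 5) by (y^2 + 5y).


(-y^4 - 9y^3 - 15y^2 + 21y + 5) / (y^2 + 5y)
Step 1: -y^2 * (y^2 + 5y) = -y^4 - 5y^3; subtract.
Step 2: -4y * (y^2 + 5y) = -4y^3 - 20y^2; subtract.
Step 3: 5 * (y^2 + 5y) = 5y^2 + 25y; subtract.
Quotient: -y^2 - 4y + 5, Remainder: -4y + 5


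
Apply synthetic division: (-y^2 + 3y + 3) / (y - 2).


Synthetic division with c = 2. Coefficients: -1, 3, 3
Bring down -1.
  -1 * 2 = -2; -2 + 3 = 1
  1 * 2 = 2; 2 + 3 = 5
Quotient: -y + 1, Remainder: 5


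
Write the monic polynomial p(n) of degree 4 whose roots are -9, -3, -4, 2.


p(n) = (n + 9)(n + 3)(n + 4)(n - 2)
Expand: n^4 + 14n^3 + 43n^2 - 42n - 216


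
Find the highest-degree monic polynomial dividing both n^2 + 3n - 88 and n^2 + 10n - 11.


Factor each:
  n^2 + 3n - 88 = (n + 11)(n - 8)
  n^2 + 10n - 11 = (n + 11)(n - 1)
Common monic factor: n + 11


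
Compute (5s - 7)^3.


Expand (5s - 7)^3 by repeated multiplication:
  (5s - 7)^2 = 25s^2 - 70s + 49
= 125s^3 - 525s^2 + 735s - 343


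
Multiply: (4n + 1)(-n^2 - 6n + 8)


Distribute each term of the first polynomial:
  (4n)(-n^2 - 6n + 8) = -4n^3 - 24n^2 + 32n
  (1)(-n^2 - 6n + 8) = -n^2 - 6n + 8
Sum: -4n^3 - 25n^2 + 26n + 8


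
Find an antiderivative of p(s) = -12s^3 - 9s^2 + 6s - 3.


Reverse power rule on each term:
  ∫ -12s^3 ds = -3s^4
  ∫ -9s^2 ds = -3s^3
  ∫ 6s ds = 3s^2
  ∫ -3 ds = -3s
F(s) = -3s^4 - 3s^3 + 3s^2 - 3s + C


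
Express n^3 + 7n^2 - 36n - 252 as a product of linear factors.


Try integer roots (divisors of -252). n=-6: p(-6)=0.
Divide out (n + 6): quotient is n^2 + n - 42.
Factor the quadratic: (n - 6)(n + 7)
Result: (n + 6)(n - 6)(n + 7)


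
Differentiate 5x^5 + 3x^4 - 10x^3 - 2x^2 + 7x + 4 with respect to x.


Apply the power rule term by term:
  d/dx(5x^5) = 25x^4
  d/dx(3x^4) = 12x^3
  d/dx(-10x^3) = -30x^2
  d/dx(-2x^2) = -4x
  d/dx(7x) = 7
  d/dx(4) = 0
p'(x) = 25x^4 + 12x^3 - 30x^2 - 4x + 7


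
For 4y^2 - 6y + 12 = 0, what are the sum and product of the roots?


For ay^2+by+c=0: sum = -b/a, product = c/a.
a=4, b=-6, c=12
Sum = -(-6)/4 = 3/2
Product = (12)/4 = 3


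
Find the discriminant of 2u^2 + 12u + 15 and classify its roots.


D = b^2 - 4ac = (12)^2 - 4(2)(15) = 144 - 120 = 24
Since D > 0: two distinct irrational roots


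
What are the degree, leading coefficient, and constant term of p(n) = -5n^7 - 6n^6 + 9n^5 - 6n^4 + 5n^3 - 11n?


Highest power of n is 7, with coefficient -5. Constant term is 0.
Degree = 7, leading coefficient = -5, constant term = 0


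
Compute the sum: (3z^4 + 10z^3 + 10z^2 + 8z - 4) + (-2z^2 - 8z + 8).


Align terms by degree and add:
  3z^4 + 10z^3 + 10z^2 + 8z - 4
  -2z^2 - 8z + 8
= 3z^4 + 10z^3 + 8z^2 + 4


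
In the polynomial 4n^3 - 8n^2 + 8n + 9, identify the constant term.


Read off the constant term: 9


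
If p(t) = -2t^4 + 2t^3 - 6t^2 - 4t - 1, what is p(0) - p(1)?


p(0) = -1
p(1) = -11
p(0) - p(1) = -1 + 11 = 10


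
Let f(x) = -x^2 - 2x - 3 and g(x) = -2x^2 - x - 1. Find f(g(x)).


Substitute g(x) into f:
f(g(x)) = -1*(-2x^2 - x - 1)^2 + (-2)*(-2x^2 - x - 1) + (-3)
(-2x^2 - x - 1)^2 = 4x^4 + 4x^3 + 5x^2 + 2x + 1
Expand and combine: -4x^4 - 4x^3 - x^2 - 2


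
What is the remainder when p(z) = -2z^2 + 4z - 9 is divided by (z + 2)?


By the Remainder Theorem, the remainder equals p(-2):
  -2*(-2)^2 = -8
  4*(-2)^1 = -8
  constant: -9
Sum: -8 - 8 - 9 = -25


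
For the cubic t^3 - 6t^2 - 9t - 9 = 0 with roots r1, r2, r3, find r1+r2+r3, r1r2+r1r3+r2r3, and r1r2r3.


Monic cubic t^3+bt^2+ct+d=0: sum=-b, pairwise sum=c, product=-d.
b=-6, c=-9, d=-9
r1+r2+r3 = 6
r1r2+r1r3+r2r3 = -9
r1r2r3 = 9


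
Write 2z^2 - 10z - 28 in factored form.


Roots satisfy r1 + r2 = -b/a = 5 and r1*r2 = c/a = -14.
So r1 = 7, r2 = -2.
2z^2 - 10z - 28 = 2(z - r1)(z - r2) = 2(z - 7)(z + 2)


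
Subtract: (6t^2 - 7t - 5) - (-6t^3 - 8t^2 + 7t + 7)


Distribute the minus sign:
  (6t^2 - 7t - 5)
- (-6t^3 - 8t^2 + 7t + 7)
Negate second polynomial: 6t^3 + 8t^2 - 7t - 7
Add: 6t^3 + 14t^2 - 14t - 12


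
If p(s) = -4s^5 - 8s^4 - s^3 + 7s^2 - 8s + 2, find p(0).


Using direct substitution:
  -4 * (0)^5 = 0
  -8 * (0)^4 = 0
  -1 * (0)^3 = 0
  7 * (0)^2 = 0
  -8 * (0)^1 = 0
  constant: 2
Sum = 0 + 0 + 0 + 0 + 0 + 2 = 2


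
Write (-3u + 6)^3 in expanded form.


Expand (-3u + 6)^3 by repeated multiplication:
  (-3u + 6)^2 = 9u^2 - 36u + 36
= -27u^3 + 162u^2 - 324u + 216


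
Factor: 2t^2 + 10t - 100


Roots satisfy r1 + r2 = -b/a = -5 and r1*r2 = c/a = -50.
So r1 = -10, r2 = 5.
2t^2 + 10t - 100 = 2(t - r1)(t - r2) = 2(t + 10)(t - 5)


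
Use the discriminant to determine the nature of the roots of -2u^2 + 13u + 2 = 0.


D = b^2 - 4ac = (13)^2 - 4(-2)(2) = 169 + 16 = 185
Since D > 0: two distinct irrational roots
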